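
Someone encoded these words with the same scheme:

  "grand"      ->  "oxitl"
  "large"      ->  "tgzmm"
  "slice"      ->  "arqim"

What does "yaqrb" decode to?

quilt

Shifts by position in grand: pos 0: g→o (+8), pos 1: r→x (+6), pos 2: a→i (+8), pos 3: n→t (+6) — repeating every 2. A repeating key of period 2 is used — shifts +8, +6 over and over.
Undoing it on yaqrb: y−8=q, a−6=u, q−8=i, r−6=l, b−8=t.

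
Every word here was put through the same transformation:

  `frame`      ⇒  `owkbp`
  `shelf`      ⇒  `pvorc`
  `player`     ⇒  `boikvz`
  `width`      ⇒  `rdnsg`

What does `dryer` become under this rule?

Two steps: reverse the string, then apply a Caesar shift of +10.
Applying it to dryer: reverse → reyrd; then shift: r+10=b, e+10=o, y+10=i, r+10=b, d+10=n.

boibn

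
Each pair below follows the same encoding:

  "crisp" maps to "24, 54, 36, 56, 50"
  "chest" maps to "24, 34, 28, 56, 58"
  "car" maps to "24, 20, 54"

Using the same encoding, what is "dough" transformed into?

c(#3)→24 and r(#18)→54: differences scale by 2, so n = 2·pos + 18. Each letter becomes 2×(its alphabet position, a=1..z=26) + 18.
For dough: d=4→26, o=15→48, u=21→60, g=7→32, h=8→34.

26, 48, 60, 32, 34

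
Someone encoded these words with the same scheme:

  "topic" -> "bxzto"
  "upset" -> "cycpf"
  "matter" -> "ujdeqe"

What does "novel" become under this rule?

In topic: t→b is +8, o→x is +9, p→z is +10, i→t is +11 — the shift increases by 1 each position. Each letter shifts forward by (position + 8), i.e. 8, 9, 10, … — the shift grows by one for each successive letter.
Applying it to novel: n+8=v, o+9=x, v+10=f, e+11=p, l+12=x.

vxfpx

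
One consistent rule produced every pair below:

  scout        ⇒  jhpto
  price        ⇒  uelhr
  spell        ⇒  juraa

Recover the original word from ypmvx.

s(18)→j(9) and c(2)→h(7) fit y≡5x+23 (mod 26); the inverse of 5 mod 26 is 21. This is an affine cipher: with a=0,…,z=25, each position x becomes (5x+23) mod 26.
Decoding ypmvx: y(24)→21·(24−23)≡21=v; p(15)→21·(15−23)≡14=o; m(12)→21·(12−23)≡3=d; v(21)→21·(21−23)≡10=k; x(23)→21·(23−23)≡0=a (all mod 26).

vodka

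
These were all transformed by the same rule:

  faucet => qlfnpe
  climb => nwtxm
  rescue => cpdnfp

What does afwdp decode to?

pulse

Compare letters: f→q is +11, a→l is +11, u→f is +11 — a constant shift. Each letter is shifted forward by 11 in the alphabet (a Caesar shift of +11).
Decoding afwdp: a−11=p, f−11=u, w−11=l, d−11=s, p−11=e.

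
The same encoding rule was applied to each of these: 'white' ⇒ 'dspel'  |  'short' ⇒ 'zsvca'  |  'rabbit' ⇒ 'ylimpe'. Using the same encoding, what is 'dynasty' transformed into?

kjulzef

Shifts by position in white: pos 0: w→d (+7), pos 1: h→s (+11), pos 2: i→p (+7), pos 3: t→e (+11) — repeating every 2. A repeating key of period 2 is used — shifts +7, +11 over and over.
Applying it to dynasty: d+7=k, y+11=j, n+7=u, a+11=l, s+7=z, t+11=e, y+7=f.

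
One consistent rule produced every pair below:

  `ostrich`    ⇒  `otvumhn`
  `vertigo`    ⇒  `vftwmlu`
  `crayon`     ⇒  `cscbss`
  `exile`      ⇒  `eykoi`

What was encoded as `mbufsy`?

mascot

The shift increases by 1 at each position, starting from +0: 0, 1, 2, ….
Reversing it on mbufsy: m−0=m, b−1=a, u−2=s, f−3=c, s−4=o, y−5=t.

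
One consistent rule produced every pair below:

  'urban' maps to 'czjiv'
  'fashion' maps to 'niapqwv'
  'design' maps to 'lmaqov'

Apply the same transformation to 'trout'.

bzwcb

Compare letters: u→c is +8, r→z is +8, b→j is +8 — a constant shift. Each letter is shifted forward by 8 in the alphabet (a Caesar shift of +8).
For trout: t+8=b, r+8=z, o+8=w, u+8=c, t+8=b.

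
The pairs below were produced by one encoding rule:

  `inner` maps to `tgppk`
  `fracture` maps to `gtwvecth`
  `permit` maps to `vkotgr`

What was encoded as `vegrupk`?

inspect

Two steps: reverse the string, then apply a Caesar shift of +2.
Undoing it on vegrupk: shift back: v−2=t, e−2=c, g−2=e, r−2=p, u−2=s, p−2=n, k−2=i → tcepsni; then reverse → inspect.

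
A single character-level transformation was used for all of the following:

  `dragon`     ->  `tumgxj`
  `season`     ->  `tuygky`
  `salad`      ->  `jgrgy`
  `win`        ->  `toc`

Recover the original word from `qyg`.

The output letters match the input read backwards, each shifted +6: dragon reversed is nogard. The word is reversed, then every letter is shifted forward by 6.
Reversing it on qyg: shift back: q−6=k, y−6=s, g−6=a → ksa; then reverse → ask.

ask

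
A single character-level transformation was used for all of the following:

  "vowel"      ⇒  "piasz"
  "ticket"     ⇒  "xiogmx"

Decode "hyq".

mud

The output letters match the input read backwards, each shifted +4: vowel reversed is lewov. Two steps: reverse the string, then apply a Caesar shift of +4.
Decoding hyq: shift back: h−4=d, y−4=u, q−4=m → dum; then reverse → mud.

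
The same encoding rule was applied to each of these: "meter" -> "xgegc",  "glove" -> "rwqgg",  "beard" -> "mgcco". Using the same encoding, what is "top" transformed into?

The shift depends on letter class: consonant m→x is +11, but vowel e→g is +2. Vowels shift forward by 2 and consonants shift forward by 11.
Applying it to top: t(cons)+11=e, o(vowel)+2=q, p(cons)+11=a.

eqa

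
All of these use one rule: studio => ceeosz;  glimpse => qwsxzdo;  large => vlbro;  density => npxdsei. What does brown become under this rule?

Shifts by position in studio: pos 0: s→c (+10), pos 1: t→e (+11), pos 2: u→e (+10), pos 3: d→o (+11) — repeating every 2. The shifts repeat in a cycle of length 2: positions 0,1,… shift by +10, +11, then the pattern repeats.
For brown: b+10=l, r+11=c, o+10=y, w+11=h, n+10=x.

lcyhx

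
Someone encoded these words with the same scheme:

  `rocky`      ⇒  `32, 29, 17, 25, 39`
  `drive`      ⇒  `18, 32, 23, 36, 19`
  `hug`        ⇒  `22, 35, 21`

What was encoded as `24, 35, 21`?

jug

The number is (letter's place in the alphabet, a=1) + 14.
Decoding 24, 35, 21: 24→(24−14)÷1=10=j, 35→(35−14)÷1=21=u, 21→(21−14)÷1=7=g.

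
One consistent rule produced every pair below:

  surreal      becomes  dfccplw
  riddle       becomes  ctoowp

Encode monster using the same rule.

xzydepc

Compare letters: s→d is +11, u→f is +11, r→c is +11 — a constant shift. It's a constant shift of +11 (ROT11).
For monster: m+11=x, o+11=z, n+11=y, s+11=d, t+11=e, e+11=p, r+11=c.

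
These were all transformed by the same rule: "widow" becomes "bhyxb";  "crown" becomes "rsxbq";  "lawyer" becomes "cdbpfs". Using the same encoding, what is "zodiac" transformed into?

wxyhdr

This is an affine cipher: with a=0,…,z=25, each position x becomes (7x+3) mod 26.
On zodiac: z(25)→7·25+3≡22=w; o(14)→7·14+3≡23=x; d(3)→7·3+3≡24=y; i(8)→7·8+3≡7=h; a(0)→7·0+3≡3=d; c(2)→7·2+3≡17=r (all mod 26).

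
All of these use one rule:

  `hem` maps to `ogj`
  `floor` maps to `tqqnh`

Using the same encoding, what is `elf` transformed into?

The output letters match the input read backwards, each shifted +2: hem reversed is meh. Two steps: reverse the string, then apply a Caesar shift of +2.
For elf: reverse → fle; then shift: f+2=h, l+2=n, e+2=g.

hng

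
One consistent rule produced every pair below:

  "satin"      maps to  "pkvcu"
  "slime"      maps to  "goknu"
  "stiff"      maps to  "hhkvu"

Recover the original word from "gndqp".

noble

The output letters match the input read backwards, each shifted +2: satin reversed is nitas. Read the word backwards and shift each letter +2.
Reversing it on gndqp: shift back: g−2=e, n−2=l, d−2=b, q−2=o, p−2=n → elbon; then reverse → noble.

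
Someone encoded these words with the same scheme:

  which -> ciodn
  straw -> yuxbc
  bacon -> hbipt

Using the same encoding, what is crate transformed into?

isguk

Shifts by position in which: pos 0: w→c (+6), pos 1: h→i (+1), pos 2: i→o (+6), pos 3: c→d (+1) — repeating every 2. The shifts repeat in a cycle of length 2: positions 0,1,… shift by +6, +1, then the pattern repeats.
On crate: c+6=i, r+1=s, a+6=g, t+1=u, e+6=k.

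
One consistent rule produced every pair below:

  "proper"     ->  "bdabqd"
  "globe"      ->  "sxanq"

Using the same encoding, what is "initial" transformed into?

uzufumx

Compare letters: p→b is +12, r→d is +12, o→a is +12 — a constant shift. Every letter moves 12 places later in the alphabet, wrapping around z→a.
On initial: i+12=u, n+12=z, i+12=u, t+12=f, i+12=u, a+12=m, l+12=x.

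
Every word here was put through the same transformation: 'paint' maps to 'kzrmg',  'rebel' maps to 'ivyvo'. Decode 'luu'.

off

Each pair mirrors across the alphabet (p↔k, a↔z, i↔r): positions sum to 25. Each letter is replaced by its mirror in the alphabet: a↔z, b↔y, c↔x, and so on (the Atbash cipher).
Reversing it on luu: l↔o, u↔f, u↔f.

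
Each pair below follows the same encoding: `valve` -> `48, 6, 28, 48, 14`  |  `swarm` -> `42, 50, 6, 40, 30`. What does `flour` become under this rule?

v(#22)→48 and a(#1)→6: differences scale by 2, so n = 2·pos + 4. With a=1..z=26, the number is 2·pos + 4.
Applying it to flour: f=6→16, l=12→28, o=15→34, u=21→46, r=18→40.

16, 28, 34, 46, 40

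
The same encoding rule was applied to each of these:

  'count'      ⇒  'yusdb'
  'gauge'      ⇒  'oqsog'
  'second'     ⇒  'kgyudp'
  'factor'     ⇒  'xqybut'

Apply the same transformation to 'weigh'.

agwof

c(2)→y(24) and o(14)→u(20) fit y≡17x+16 (mod 26); the inverse of 17 mod 26 is 23. Treating letters as 0–25, the rule is x ↦ 17x + 16 (mod 26).
For weigh: w(22)→17·22+16≡0=a; e(4)→17·4+16≡6=g; i(8)→17·8+16≡22=w; g(6)→17·6+16≡14=o; h(7)→17·7+16≡5=f (all mod 26).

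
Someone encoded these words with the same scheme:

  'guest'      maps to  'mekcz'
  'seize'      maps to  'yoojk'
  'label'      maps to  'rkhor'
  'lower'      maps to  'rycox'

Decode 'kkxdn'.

earth

It's a Vigenère-style cipher with numeric key [6,10]: position i shifts by key[i mod 2].
Decoding kkxdn: k−6=e, k−10=a, x−6=r, d−10=t, n−6=h.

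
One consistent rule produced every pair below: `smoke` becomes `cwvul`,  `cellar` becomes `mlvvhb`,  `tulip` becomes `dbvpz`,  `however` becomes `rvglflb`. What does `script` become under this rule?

The shift depends on letter class: consonant s→c is +10, but vowel o→v is +7. The rule splits by letter class: vowels +7, consonants +10.
On script: s(cons)+10=c, c(cons)+10=m, r(cons)+10=b, i(vowel)+7=p, p(cons)+10=z, t(cons)+10=d.

cmbpzd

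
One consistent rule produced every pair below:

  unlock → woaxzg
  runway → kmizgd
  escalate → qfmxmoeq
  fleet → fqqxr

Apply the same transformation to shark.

wdmte

The output letters match the input read backwards, each shifted +12: unlock reversed is kcolnu. The word is reversed, then every letter is shifted forward by 12.
For shark: reverse → krahs; then shift: k+12=w, r+12=d, a+12=m, h+12=t, s+12=e.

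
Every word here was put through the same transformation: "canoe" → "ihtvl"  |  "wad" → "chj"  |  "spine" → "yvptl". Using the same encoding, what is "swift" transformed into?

The rule splits by letter class: vowels +7, consonants +6.
Applying it to swift: s(cons)+6=y, w(cons)+6=c, i(vowel)+7=p, f(cons)+6=l, t(cons)+6=z.

ycplz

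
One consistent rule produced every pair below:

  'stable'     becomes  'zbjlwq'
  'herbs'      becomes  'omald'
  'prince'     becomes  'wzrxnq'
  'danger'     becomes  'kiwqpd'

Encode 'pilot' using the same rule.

wquye

The shift increases by 1 at each position, starting from +7: 7, 8, 9, ….
Applying it to pilot: p+7=w, i+8=q, l+9=u, o+10=y, t+11=e.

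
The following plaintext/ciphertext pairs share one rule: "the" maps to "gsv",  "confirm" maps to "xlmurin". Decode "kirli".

prior

Each pair mirrors across the alphabet (t↔g, h↔s, e↔v): positions sum to 25. This is the alphabet-reversal cipher (Atbash): a becomes z, b becomes y, etc.
Decoding kirli: k↔p, i↔r, r↔i, l↔o, i↔r.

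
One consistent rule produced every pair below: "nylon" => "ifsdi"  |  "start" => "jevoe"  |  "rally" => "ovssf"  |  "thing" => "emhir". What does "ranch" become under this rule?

ovilm

n(13)→i(8) and y(24)→f(5) fit y≡21x+21 (mod 26); the inverse of 21 mod 26 is 5. This is an affine cipher: with a=0,…,z=25, each position x becomes (21x+21) mod 26.
On ranch: r(17)→21·17+21≡14=o; a(0)→21·0+21≡21=v; n(13)→21·13+21≡8=i; c(2)→21·2+21≡11=l; h(7)→21·7+21≡12=m (all mod 26).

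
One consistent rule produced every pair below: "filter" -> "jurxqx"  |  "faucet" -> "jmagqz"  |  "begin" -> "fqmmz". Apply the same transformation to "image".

mygkq

Shifts by position in filter: pos 0: f→j (+4), pos 1: i→u (+12), pos 2: l→r (+6), pos 3: t→x (+4), pos 4: e→q (+12), pos 5: r→x (+6) — repeating every 3. It's a Vigenère-style cipher with numeric key [4,12,6]: position i shifts by key[i mod 3].
For image: i+4=m, m+12=y, a+6=g, g+4=k, e+12=q.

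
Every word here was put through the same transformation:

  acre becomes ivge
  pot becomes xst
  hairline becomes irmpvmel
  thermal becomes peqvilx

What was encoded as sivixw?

The word is reversed, then every letter is shifted forward by 4.
Reversing it on sivixw: shift back: s−4=o, i−4=e, v−4=r, i−4=e, x−4=t, w−4=s → oerets; then reverse → stereo.

stereo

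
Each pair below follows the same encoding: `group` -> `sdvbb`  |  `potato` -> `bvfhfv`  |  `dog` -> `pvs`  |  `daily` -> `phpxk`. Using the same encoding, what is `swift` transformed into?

eiprf

The shift depends on letter class: consonant g→s is +12, but vowel o→v is +7. Vowels shift forward by 7 and consonants shift forward by 12.
On swift: s(cons)+12=e, w(cons)+12=i, i(vowel)+7=p, f(cons)+12=r, t(cons)+12=f.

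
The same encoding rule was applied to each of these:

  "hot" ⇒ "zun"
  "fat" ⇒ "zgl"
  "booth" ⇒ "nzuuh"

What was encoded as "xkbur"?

The output letters match the input read backwards, each shifted +6: hot reversed is toh. Two steps: reverse the string, then apply a Caesar shift of +6.
Undoing it on xkbur: shift back: x−6=r, k−6=e, b−6=v, u−6=o, r−6=l → revol; then reverse → lover.

lover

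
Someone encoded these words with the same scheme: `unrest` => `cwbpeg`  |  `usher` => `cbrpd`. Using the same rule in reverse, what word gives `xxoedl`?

In unrest: u→c is +8, n→w is +9, r→b is +10, e→p is +11 — the shift increases by 1 each position. Each letter shifts forward by (position + 8), i.e. 8, 9, 10, … — the shift grows by one for each successive letter.
Reversing it on xxoedl: x−8=p, x−9=o, o−10=e, e−11=t, d−12=r, l−13=y.

poetry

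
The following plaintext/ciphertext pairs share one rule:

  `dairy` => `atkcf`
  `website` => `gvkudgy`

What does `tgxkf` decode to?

diver

Read the word backwards and shift each letter +2.
Decoding tgxkf: shift back: t−2=r, g−2=e, x−2=v, k−2=i, f−2=d → revid; then reverse → diver.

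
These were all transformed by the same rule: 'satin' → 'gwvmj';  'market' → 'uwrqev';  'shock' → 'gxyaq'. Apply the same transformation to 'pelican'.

s(18)→g(6) and a(0)→w(22) fit y≡15x+22 (mod 26); the inverse of 15 mod 26 is 7. This is an affine cipher: with a=0,…,z=25, each position x becomes (15x+22) mod 26.
Applying it to pelican: p(15)→15·15+22≡13=n; e(4)→15·4+22≡4=e; l(11)→15·11+22≡5=f; i(8)→15·8+22≡12=m; c(2)→15·2+22≡0=a; a(0)→15·0+22≡22=w; n(13)→15·13+22≡9=j (all mod 26).

nefmawj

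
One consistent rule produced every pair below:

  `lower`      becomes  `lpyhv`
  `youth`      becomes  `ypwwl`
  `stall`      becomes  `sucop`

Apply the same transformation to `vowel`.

In lower: l→l is +0, o→p is +1, w→y is +2, e→h is +3 — the shift increases by 1 each position. The shift increases by 1 at each position, starting from +0: 0, 1, 2, ….
For vowel: v+0=v, o+1=p, w+2=y, e+3=h, l+4=p.

vpyhp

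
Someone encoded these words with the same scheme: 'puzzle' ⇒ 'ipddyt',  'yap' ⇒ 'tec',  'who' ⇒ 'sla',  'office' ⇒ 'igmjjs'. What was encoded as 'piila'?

The word is reversed, then every letter is shifted forward by 4.
Reversing it on piila: shift back: p−4=l, i−4=e, i−4=e, l−4=h, a−4=w → leehw; then reverse → wheel.

wheel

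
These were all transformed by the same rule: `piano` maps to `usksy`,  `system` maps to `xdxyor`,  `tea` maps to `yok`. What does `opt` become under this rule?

The rule splits by letter class: vowels +10, consonants +5.
On opt: o(vowel)+10=y, p(cons)+5=u, t(cons)+5=y.

yuy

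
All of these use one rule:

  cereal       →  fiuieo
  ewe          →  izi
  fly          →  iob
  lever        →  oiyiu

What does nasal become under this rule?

qeveo

The shift depends on letter class: consonant c→f is +3, but vowel e→i is +4. The rule splits by letter class: vowels +4, consonants +3.
Applying it to nasal: n(cons)+3=q, a(vowel)+4=e, s(cons)+3=v, a(vowel)+4=e, l(cons)+3=o.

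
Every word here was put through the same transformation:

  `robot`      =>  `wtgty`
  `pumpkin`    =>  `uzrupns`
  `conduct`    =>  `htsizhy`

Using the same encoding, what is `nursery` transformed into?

szwxjwd

Compare letters: r→w is +5, o→t is +5, b→g is +5 — a constant shift. Each letter is shifted forward by 5 in the alphabet (a Caesar shift of +5).
For nursery: n+5=s, u+5=z, r+5=w, s+5=x, e+5=j, r+5=w, y+5=d.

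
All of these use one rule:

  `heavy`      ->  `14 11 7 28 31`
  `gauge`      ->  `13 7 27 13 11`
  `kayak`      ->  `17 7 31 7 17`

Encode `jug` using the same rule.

16 27 13

Letters become their 1-based position plus 6 (so a→7, b→8, …).
For jug: j=10→16, u=21→27, g=7→13.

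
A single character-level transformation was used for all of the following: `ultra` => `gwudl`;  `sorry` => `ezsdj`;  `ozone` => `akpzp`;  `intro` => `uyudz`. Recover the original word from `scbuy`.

Shifts by position in ultra: pos 0: u→g (+12), pos 1: l→w (+11), pos 2: t→u (+1), pos 3: r→d (+12), pos 4: a→l (+11) — repeating every 3. It's a Vigenère-style cipher with numeric key [12,11,1]: position i shifts by key[i mod 3].
Reversing it on scbuy: s−12=g, c−11=r, b−1=a, u−12=i, y−11=n.

grain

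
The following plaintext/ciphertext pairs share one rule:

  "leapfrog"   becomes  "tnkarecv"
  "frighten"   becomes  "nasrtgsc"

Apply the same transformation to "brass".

jakde

Each letter shifts forward by (position + 8), i.e. 8, 9, 10, … — the shift grows by one for each successive letter.
Applying it to brass: b+8=j, r+9=a, a+10=k, s+11=d, s+12=e.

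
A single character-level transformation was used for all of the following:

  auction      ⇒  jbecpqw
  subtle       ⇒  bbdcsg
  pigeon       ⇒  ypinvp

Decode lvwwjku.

council

Shifts by position in auction: pos 0: a→j (+9), pos 1: u→b (+7), pos 2: c→e (+2), pos 3: t→c (+9), pos 4: i→p (+7), pos 5: o→q (+2) — repeating every 3. A repeating key of period 3 is used — shifts +9, +7, +2 over and over.
Decoding lvwwjku: l−9=c, v−7=o, w−2=u, w−9=n, j−7=c, k−2=i, u−9=l.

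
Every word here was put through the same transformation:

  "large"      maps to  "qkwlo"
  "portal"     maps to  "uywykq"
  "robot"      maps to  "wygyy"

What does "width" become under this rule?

The shift depends on letter class: consonant l→q is +5, but vowel a→k is +10. The rule splits by letter class: vowels +10, consonants +5.
On width: w(cons)+5=b, i(vowel)+10=s, d(cons)+5=i, t(cons)+5=y, h(cons)+5=m.

bsiym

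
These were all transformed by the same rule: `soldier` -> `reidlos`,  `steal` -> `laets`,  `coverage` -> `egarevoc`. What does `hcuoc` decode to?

The output letters match the input read backwards: soldier reversed is reidlos. The word is simply reversed.
Reversing it on hcuoc: then reverse → couch.

couch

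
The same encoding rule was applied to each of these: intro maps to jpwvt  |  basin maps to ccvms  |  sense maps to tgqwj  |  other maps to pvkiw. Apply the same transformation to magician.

ncjmhohv

In intro: i→j is +1, n→p is +2, t→w is +3, r→v is +4 — the shift increases by 1 each position. The shift increases by 1 at each position, starting from +1: 1, 2, 3, ….
On magician: m+1=n, a+2=c, g+3=j, i+4=m, c+5=h, i+6=o, a+7=h, n+8=v.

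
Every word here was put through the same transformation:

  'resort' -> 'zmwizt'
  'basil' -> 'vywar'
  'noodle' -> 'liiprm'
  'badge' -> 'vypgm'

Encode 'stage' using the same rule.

r(17)→z(25) and e(4)→m(12) fit y≡23x+24 (mod 26); the inverse of 23 mod 26 is 17. Treating letters as 0–25, the rule is x ↦ 23x + 24 (mod 26).
On stage: s(18)→23·18+24≡22=w; t(19)→23·19+24≡19=t; a(0)→23·0+24≡24=y; g(6)→23·6+24≡6=g; e(4)→23·4+24≡12=m (all mod 26).

wtygm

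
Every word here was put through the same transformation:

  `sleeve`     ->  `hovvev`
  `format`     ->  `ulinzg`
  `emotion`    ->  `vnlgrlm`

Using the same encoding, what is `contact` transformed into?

xlmgzxg

Each pair mirrors across the alphabet (s↔h, l↔o, e↔v): positions sum to 25. This is the alphabet-reversal cipher (Atbash): a becomes z, b becomes y, etc.
On contact: c↔x, o↔l, n↔m, t↔g, a↔z, c↔x, t↔g.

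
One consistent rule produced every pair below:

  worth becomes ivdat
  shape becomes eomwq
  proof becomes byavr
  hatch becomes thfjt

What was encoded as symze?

grass

Shifts by position in worth: pos 0: w→i (+12), pos 1: o→v (+7), pos 2: r→d (+12), pos 3: t→a (+7) — repeating every 2. A repeating key of period 2 is used — shifts +12, +7 over and over.
Undoing it on symze: s−12=g, y−7=r, m−12=a, z−7=s, e−12=s.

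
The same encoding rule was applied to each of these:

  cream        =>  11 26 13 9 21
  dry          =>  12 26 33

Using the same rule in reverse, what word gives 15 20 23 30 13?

glove

c is letter #3 and maps to 11: an offset of 8. Letters become their 1-based position plus 8 (so a→9, b→10, …).
Decoding 15 20 23 30 13: 15→(15−8)÷1=7=g, 20→(20−8)÷1=12=l, 23→(23−8)÷1=15=o, 30→(30−8)÷1=22=v, 13→(13−8)÷1=5=e.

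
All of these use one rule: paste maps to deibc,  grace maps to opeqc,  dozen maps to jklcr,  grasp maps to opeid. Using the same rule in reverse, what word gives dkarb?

p(15)→d(3) and a(0)→e(4) fit y≡19x+4 (mod 26); the inverse of 19 mod 26 is 11. Each letter's alphabet position (a=0..z=25) is mapped through 19·x+4 mod 26 — an affine cipher.
Reversing it on dkarb: d(3)→11·(3−4)≡15=p; k(10)→11·(10−4)≡14=o; a(0)→11·(0−4)≡8=i; r(17)→11·(17−4)≡13=n; b(1)→11·(1−4)≡19=t (all mod 26).

point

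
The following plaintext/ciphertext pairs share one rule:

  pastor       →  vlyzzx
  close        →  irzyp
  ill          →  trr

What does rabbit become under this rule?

The shift depends on letter class: consonant p→v is +6, but vowel a→l is +11. The rule splits by letter class: vowels +11, consonants +6.
Applying it to rabbit: r(cons)+6=x, a(vowel)+11=l, b(cons)+6=h, b(cons)+6=h, i(vowel)+11=t, t(cons)+6=z.

xlhhtz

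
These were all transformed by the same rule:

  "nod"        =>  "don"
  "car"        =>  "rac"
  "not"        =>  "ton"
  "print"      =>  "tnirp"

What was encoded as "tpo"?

opt

The output letters match the input read backwards: nod reversed is don. The word is simply reversed.
Undoing it on tpo: then reverse → opt.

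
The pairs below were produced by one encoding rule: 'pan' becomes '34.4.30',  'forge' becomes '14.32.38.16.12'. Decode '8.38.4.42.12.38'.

crater

p(#16)→34 and a(#1)→4: differences scale by 2, so n = 2·pos + 2. The formula is n = 2×(alphabet index, a=1) + 2.
Decoding 8.38.4.42.12.38: 8→(8−2)÷2=3=c, 38→(38−2)÷2=18=r, 4→(4−2)÷2=1=a, 42→(42−2)÷2=20=t, 12→(12−2)÷2=5=e, 38→(38−2)÷2=18=r.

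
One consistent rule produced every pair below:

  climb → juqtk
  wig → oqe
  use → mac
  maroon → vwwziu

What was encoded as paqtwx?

Two steps: reverse the string, then apply a Caesar shift of +8.
Reversing it on paqtwx: shift back: p−8=h, a−8=s, q−8=i, t−8=l, w−8=o, x−8=p → hsilop; then reverse → polish.

polish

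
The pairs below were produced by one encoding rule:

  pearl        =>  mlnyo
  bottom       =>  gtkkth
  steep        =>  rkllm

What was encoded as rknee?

Each letter's alphabet position (a=0..z=25) is mapped through 19·x+13 mod 26 — an affine cipher.
Undoing it on rknee: r(17)→11·(17−13)≡18=s; k(10)→11·(10−13)≡19=t; n(13)→11·(13−13)≡0=a; e(4)→11·(4−13)≡5=f; e(4)→11·(4−13)≡5=f (all mod 26).

staff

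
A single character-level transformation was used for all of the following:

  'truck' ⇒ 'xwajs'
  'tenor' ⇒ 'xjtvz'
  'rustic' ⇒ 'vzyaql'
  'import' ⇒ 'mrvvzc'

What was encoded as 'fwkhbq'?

breath

The shift increases by 1 at each position, starting from +4: 4, 5, 6, ….
Decoding fwkhbq: f−4=b, w−5=r, k−6=e, h−7=a, b−8=t, q−9=h.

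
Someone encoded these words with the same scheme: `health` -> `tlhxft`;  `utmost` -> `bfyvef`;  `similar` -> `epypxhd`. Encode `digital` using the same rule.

The shift depends on letter class: consonant h→t is +12, but vowel e→l is +7. Vowels shift forward by 7 and consonants shift forward by 12.
On digital: d(cons)+12=p, i(vowel)+7=p, g(cons)+12=s, i(vowel)+7=p, t(cons)+12=f, a(vowel)+7=h, l(cons)+12=x.

ppspfhx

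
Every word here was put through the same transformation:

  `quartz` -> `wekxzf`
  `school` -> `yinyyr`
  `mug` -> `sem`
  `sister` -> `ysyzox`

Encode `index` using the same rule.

stjod

The shift depends on letter class: consonant q→w is +6, but vowel u→e is +10. Vowels shift forward by 10 and consonants shift forward by 6.
On index: i(vowel)+10=s, n(cons)+6=t, d(cons)+6=j, e(vowel)+10=o, x(cons)+6=d.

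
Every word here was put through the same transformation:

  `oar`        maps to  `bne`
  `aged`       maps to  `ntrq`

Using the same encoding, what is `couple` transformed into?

pbhcyr

Compare letters: o→b is +13, a→n is +13, r→e is +13 — a constant shift. It's a constant shift of +13 (ROT13).
On couple: c+13=p, o+13=b, u+13=h, p+13=c, l+13=y, e+13=r.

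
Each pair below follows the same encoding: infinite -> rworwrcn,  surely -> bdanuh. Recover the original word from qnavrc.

hermit

Each letter is shifted forward by 9 in the alphabet (a Caesar shift of +9).
Reversing it on qnavrc: q−9=h, n−9=e, a−9=r, v−9=m, r−9=i, c−9=t.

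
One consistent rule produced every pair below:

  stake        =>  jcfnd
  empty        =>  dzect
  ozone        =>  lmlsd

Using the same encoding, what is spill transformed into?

s(18)→j(9) and t(19)→c(2) fit y≡19x+5 (mod 26); the inverse of 19 mod 26 is 11. Each letter's alphabet position (a=0..z=25) is mapped through 19·x+5 mod 26 — an affine cipher.
For spill: s(18)→19·18+5≡9=j; p(15)→19·15+5≡4=e; i(8)→19·8+5≡1=b; l(11)→19·11+5≡6=g; l(11)→19·11+5≡6=g (all mod 26).

jebgg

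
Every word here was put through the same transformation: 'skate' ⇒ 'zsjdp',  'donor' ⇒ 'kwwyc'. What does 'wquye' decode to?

In skate: s→z is +7, k→s is +8, a→j is +9, t→d is +10 — the shift increases by 1 each position. Each letter shifts forward by (position + 7), i.e. 7, 8, 9, … — the shift grows by one for each successive letter.
Reversing it on wquye: w−7=p, q−8=i, u−9=l, y−10=o, e−11=t.

pilot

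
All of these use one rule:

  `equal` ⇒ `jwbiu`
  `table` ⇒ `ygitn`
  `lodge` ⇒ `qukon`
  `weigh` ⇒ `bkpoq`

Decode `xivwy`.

In equal: e→j is +5, q→w is +6, u→b is +7, a→i is +8 — the shift increases by 1 each position. The shift increases by 1 at each position, starting from +5: 5, 6, 7, ….
Decoding xivwy: x−5=s, i−6=c, v−7=o, w−8=o, y−9=p.

scoop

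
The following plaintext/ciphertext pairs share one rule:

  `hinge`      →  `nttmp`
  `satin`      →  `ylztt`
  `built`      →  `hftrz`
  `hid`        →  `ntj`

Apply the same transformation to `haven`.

Two shifts are in play — +11 for a/e/i/o/u, +6 for every other letter.
For haven: h(cons)+6=n, a(vowel)+11=l, v(cons)+6=b, e(vowel)+11=p, n(cons)+6=t.

nlbpt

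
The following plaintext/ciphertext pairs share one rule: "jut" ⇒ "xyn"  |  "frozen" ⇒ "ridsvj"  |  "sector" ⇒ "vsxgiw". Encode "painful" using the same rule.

pyjrmet

The output letters match the input read backwards, each shifted +4: jut reversed is tuj. Read the word backwards and shift each letter +4.
On painful: reverse → lufniap; then shift: l+4=p, u+4=y, f+4=j, n+4=r, i+4=m, a+4=e, p+4=t.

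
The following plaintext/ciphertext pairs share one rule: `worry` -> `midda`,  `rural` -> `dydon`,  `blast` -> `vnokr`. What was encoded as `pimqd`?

w(22)→m(12) and o(14)→i(8) fit y≡7x+14 (mod 26); the inverse of 7 mod 26 is 15. Each letter's alphabet position (a=0..z=25) is mapped through 7·x+14 mod 26 — an affine cipher.
Decoding pimqd: p(15)→15·(15−14)≡15=p; i(8)→15·(8−14)≡14=o; m(12)→15·(12−14)≡22=w; q(16)→15·(16−14)≡4=e; d(3)→15·(3−14)≡17=r (all mod 26).

power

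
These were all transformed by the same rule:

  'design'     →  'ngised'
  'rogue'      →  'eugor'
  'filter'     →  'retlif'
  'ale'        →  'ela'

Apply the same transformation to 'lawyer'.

The output letters match the input read backwards: design reversed is ngised. It's just the letters in reverse order.
For lawyer: reverse → reywal.

reywal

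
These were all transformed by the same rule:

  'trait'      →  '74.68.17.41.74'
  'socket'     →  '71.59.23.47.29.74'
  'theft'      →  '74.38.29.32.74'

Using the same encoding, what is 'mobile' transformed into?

53.59.20.41.50.29

t(#20)→74 and r(#18)→68: differences scale by 3, so n = 3·pos + 14. Each letter becomes 3×(its alphabet position, a=1..z=26) + 14.
On mobile: m=13→53, o=15→59, b=2→20, i=9→41, l=12→50, e=5→29.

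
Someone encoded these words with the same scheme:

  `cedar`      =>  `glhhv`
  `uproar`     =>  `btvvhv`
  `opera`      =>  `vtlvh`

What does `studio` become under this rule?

wxbhpv

Two shifts are in play — +7 for a/e/i/o/u, +4 for every other letter.
For studio: s(cons)+4=w, t(cons)+4=x, u(vowel)+7=b, d(cons)+4=h, i(vowel)+7=p, o(vowel)+7=v.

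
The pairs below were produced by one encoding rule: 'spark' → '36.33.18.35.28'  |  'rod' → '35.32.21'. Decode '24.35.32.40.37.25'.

growth

s is letter #19 and maps to 36: an offset of 17. The number is (letter's place in the alphabet, a=1) + 17.
Reversing it on 24.35.32.40.37.25: 24→(24−17)÷1=7=g, 35→(35−17)÷1=18=r, 32→(32−17)÷1=15=o, 40→(40−17)÷1=23=w, 37→(37−17)÷1=20=t, 25→(25−17)÷1=8=h.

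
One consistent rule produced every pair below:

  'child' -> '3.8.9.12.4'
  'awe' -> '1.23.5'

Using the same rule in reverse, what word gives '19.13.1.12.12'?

c is letter #3 and maps to 3: an offset of 0. Each letter is replaced by its alphabet position (a=1, b=2, …, z=26).
Decoding 19.13.1.12.12: 19=s, 13=m, 1=a, 12=l, 12=l.

small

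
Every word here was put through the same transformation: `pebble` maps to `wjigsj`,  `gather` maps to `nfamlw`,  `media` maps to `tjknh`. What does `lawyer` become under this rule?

sfddlw

Shifts by position in pebble: pos 0: p→w (+7), pos 1: e→j (+5), pos 2: b→i (+7), pos 3: b→g (+5) — repeating every 2. It's a Vigenère-style cipher with numeric key [7,5]: position i shifts by key[i mod 2].
For lawyer: l+7=s, a+5=f, w+7=d, y+5=d, e+7=l, r+5=w.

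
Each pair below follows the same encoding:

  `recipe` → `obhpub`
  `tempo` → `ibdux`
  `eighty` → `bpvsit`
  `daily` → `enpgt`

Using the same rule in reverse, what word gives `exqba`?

dozen

This is an affine cipher: with a=0,…,z=25, each position x becomes (23x+13) mod 26.
Decoding exqba: e(4)→17·(4−13)≡3=d; x(23)→17·(23−13)≡14=o; q(16)→17·(16−13)≡25=z; b(1)→17·(1−13)≡4=e; a(0)→17·(0−13)≡13=n (all mod 26).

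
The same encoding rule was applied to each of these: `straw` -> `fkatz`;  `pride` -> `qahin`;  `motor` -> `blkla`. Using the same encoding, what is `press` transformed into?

qanff

Treating letters as 0–25, the rule is x ↦ 5x + 19 (mod 26).
For press: p(15)→5·15+19≡16=q; r(17)→5·17+19≡0=a; e(4)→5·4+19≡13=n; s(18)→5·18+19≡5=f; s(18)→5·18+19≡5=f (all mod 26).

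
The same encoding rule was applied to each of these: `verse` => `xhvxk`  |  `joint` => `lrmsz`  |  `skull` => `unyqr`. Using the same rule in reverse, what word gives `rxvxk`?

In verse: v→x is +2, e→h is +3, r→v is +4, s→x is +5 — the shift increases by 1 each position. Letter i (0-indexed) is shifted by i+2, so successive shifts are 2, 3, 4, ….
Decoding rxvxk: r−2=p, x−3=u, v−4=r, x−5=s, k−6=e.

purse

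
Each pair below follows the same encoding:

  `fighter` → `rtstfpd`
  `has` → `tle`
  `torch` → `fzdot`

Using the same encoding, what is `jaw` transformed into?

vli

The shift depends on letter class: consonant f→r is +12, but vowel i→t is +11. Two shifts are in play — +11 for a/e/i/o/u, +12 for every other letter.
On jaw: j(cons)+12=v, a(vowel)+11=l, w(cons)+12=i.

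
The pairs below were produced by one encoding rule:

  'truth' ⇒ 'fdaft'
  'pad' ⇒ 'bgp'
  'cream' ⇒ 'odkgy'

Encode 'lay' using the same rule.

The shift depends on letter class: consonant t→f is +12, but vowel u→a is +6. The rule splits by letter class: vowels +6, consonants +12.
On lay: l(cons)+12=x, a(vowel)+6=g, y(cons)+12=k.

xgk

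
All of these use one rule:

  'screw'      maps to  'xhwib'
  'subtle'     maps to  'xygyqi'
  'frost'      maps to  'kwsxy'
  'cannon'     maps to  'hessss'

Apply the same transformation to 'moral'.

rsweq

Vowels shift forward by 4 and consonants shift forward by 5.
For moral: m(cons)+5=r, o(vowel)+4=s, r(cons)+5=w, a(vowel)+4=e, l(cons)+5=q.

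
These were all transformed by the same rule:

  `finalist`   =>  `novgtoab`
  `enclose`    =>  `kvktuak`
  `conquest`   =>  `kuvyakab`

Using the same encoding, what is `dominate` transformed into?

The shift depends on letter class: consonant f→n is +8, but vowel i→o is +6. The rule splits by letter class: vowels +6, consonants +8.
On dominate: d(cons)+8=l, o(vowel)+6=u, m(cons)+8=u, i(vowel)+6=o, n(cons)+8=v, a(vowel)+6=g, t(cons)+8=b, e(vowel)+6=k.

luuovgbk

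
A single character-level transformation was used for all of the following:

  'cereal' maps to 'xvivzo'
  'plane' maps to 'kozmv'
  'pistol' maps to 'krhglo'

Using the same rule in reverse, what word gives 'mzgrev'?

Letters are reflected about the middle of the alphabet (position → 25−position): Atbash.
Reversing it on mzgrev: m↔n, z↔a, g↔t, r↔i, e↔v, v↔e.

native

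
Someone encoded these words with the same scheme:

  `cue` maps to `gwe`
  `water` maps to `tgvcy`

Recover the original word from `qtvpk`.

The output letters match the input read backwards, each shifted +2: cue reversed is euc. The word is reversed, then every letter is shifted forward by 2.
Decoding qtvpk: shift back: q−2=o, t−2=r, v−2=t, p−2=n, k−2=i → ortni; then reverse → intro.

intro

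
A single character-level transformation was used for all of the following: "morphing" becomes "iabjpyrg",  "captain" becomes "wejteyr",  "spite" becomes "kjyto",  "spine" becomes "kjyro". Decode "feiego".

damage

Each letter's alphabet position (a=0..z=25) is mapped through 9·x+4 mod 26 — an affine cipher.
Undoing it on feiego: f(5)→3·(5−4)≡3=d; e(4)→3·(4−4)≡0=a; i(8)→3·(8−4)≡12=m; e(4)→3·(4−4)≡0=a; g(6)→3·(6−4)≡6=g; o(14)→3·(14−4)≡4=e (all mod 26).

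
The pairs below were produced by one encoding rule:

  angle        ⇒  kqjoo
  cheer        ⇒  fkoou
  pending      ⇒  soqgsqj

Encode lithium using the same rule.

The shift depends on letter class: consonant n→q is +3, but vowel a→k is +10. Vowels shift forward by 10 and consonants shift forward by 3.
For lithium: l(cons)+3=o, i(vowel)+10=s, t(cons)+3=w, h(cons)+3=k, i(vowel)+10=s, u(vowel)+10=e, m(cons)+3=p.

oswksep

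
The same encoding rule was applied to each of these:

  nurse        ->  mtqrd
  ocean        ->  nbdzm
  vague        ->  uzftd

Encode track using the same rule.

sqzbj

Compare letters: n→m is +25, u→t is +25, r→q is +25 — a constant shift. Each letter is shifted forward by 25 in the alphabet (a Caesar shift of +25).
Applying it to track: t+25=s, r+25=q, a+25=z, c+25=b, k+25=j.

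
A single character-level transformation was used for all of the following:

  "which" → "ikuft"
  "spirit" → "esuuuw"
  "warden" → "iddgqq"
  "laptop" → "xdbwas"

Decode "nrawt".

booth

Shifts by position in which: pos 0: w→i (+12), pos 1: h→k (+3), pos 2: i→u (+12), pos 3: c→f (+3) — repeating every 2. The shifts repeat in a cycle of length 2: positions 0,1,… shift by +12, +3, then the pattern repeats.
Reversing it on nrawt: n−12=b, r−3=o, a−12=o, w−3=t, t−12=h.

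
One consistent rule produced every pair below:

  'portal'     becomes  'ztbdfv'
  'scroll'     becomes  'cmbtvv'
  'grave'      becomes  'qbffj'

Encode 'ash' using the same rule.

fcr

The shift depends on letter class: consonant p→z is +10, but vowel o→t is +5. Vowels shift forward by 5 and consonants shift forward by 10.
Applying it to ash: a(vowel)+5=f, s(cons)+10=c, h(cons)+10=r.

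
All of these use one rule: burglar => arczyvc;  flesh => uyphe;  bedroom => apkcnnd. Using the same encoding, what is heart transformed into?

epvcm

b(1)→a(0) and u(20)→r(17) fit y≡5x+21 (mod 26); the inverse of 5 mod 26 is 21. Each letter's alphabet position (a=0..z=25) is mapped through 5·x+21 mod 26 — an affine cipher.
On heart: h(7)→5·7+21≡4=e; e(4)→5·4+21≡15=p; a(0)→5·0+21≡21=v; r(17)→5·17+21≡2=c; t(19)→5·19+21≡12=m (all mod 26).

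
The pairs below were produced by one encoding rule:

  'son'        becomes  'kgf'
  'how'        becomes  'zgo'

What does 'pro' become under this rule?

hjg

Each letter is shifted forward by 18 in the alphabet (a Caesar shift of +18).
Applying it to pro: p+18=h, r+18=j, o+18=g.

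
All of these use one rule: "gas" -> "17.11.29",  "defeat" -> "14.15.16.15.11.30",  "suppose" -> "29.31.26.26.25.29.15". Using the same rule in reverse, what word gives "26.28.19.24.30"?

g is letter #7 and maps to 17: an offset of 10. Each letter is replaced by its alphabet position (a=1..z=26) + 10.
Reversing it on 26.28.19.24.30: 26→(26−10)÷1=16=p, 28→(28−10)÷1=18=r, 19→(19−10)÷1=9=i, 24→(24−10)÷1=14=n, 30→(30−10)÷1=20=t.

print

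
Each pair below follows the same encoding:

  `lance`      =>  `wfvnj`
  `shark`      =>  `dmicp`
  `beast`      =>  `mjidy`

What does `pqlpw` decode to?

A repeating key of period 3 is used — shifts +11, +5, +8 over and over.
Decoding pqlpw: p−11=e, q−5=l, l−8=d, p−11=e, w−5=r.

elder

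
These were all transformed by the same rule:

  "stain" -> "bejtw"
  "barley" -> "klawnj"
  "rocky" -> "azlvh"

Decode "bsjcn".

Shifts by position in stain: pos 0: s→b (+9), pos 1: t→e (+11), pos 2: a→j (+9), pos 3: i→t (+11) — repeating every 2. It's a Vigenère-style cipher with numeric key [9,11]: position i shifts by key[i mod 2].
Undoing it on bsjcn: b−9=s, s−11=h, j−9=a, c−11=r, n−9=e.

share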